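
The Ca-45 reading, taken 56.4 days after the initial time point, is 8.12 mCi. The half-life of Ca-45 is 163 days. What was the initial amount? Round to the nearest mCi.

10 mCi

Number of half-lives elapsed: n = 56.4/163 ≈ 0.34601.
A₀ = A × 2^n = 8.12 × 2^0.34601 = 8.12 × 1.271 ≈ 10.321 mCi.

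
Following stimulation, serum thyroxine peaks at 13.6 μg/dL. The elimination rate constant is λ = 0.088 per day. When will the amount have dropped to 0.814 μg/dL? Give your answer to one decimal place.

t½ = ln 2 / λ = 0.69315 / 0.088 ≈ 7.8767 days.
Fraction remaining = 0.814/13.6 ≈ 0.059853.
n = log₂(13.6/0.814) = ln(16.708)/ln 2 ≈ 4.0624 half-lives.
t = n × t½ = 4.0624 × 7.8767 ≈ 31.998 days.

32.0 days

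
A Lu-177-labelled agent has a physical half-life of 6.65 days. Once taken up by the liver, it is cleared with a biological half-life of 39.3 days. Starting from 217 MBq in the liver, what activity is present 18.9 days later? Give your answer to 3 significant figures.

1/t_eff = 1/t_phys + 1/t_biol = 1/6.65 + 1/39.3 = 0.17582 per day.
t_eff = 6.65 × 39.3 / (6.65 + 39.3) ≈ 5.6876 days.
Remaining = 217 × (1/2)^(18.9/5.6876) = 217 × (1/2)^3.323 ≈ 21.684 MBq.

21.7 MBq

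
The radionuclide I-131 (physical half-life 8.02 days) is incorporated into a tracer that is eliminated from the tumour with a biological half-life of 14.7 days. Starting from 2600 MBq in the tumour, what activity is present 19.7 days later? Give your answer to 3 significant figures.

187 MBq

1/t_eff = 1/t_phys + 1/t_biol = 1/8.02 + 1/14.7 = 0.19272 per day.
t_eff = 8.02 × 14.7 / (8.02 + 14.7) ≈ 5.189 days.
Remaining = 2600 × (1/2)^(19.7/5.189) = 2600 × (1/2)^3.7965 ≈ 187.12 MBq.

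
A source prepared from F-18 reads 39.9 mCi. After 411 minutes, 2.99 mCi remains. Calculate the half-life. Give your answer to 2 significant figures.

110 minutes

A/A₀ = 2.99/39.9 ≈ 0.074937.
n = log₂(13.344) ≈ 3.7382 half-lives elapsed in 411 minutes.
t½ = 411/3.7382 ≈ 109.95 minutes.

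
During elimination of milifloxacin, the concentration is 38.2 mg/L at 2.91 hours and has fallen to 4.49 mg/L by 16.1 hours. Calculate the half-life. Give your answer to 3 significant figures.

4.27 hours

Over Δt = 16.1 − 2.91 = 13.19 hours, the level fell by a factor of 38.2/4.49 ≈ 8.5078.
n = log₂(8.5078) ≈ 3.0888 half-lives, so t½ = 13.19/3.0888 ≈ 4.2703 hours.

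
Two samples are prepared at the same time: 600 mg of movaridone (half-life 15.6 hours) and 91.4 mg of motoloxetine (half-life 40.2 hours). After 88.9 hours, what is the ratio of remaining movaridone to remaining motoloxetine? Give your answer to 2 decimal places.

movaridone: 600 × (1/2)^(88.9/15.6) = 600 × (1/2)^5.6987 ≈ 11.552 mg.
motoloxetine: 91.4 × (1/2)^(88.9/40.2) = 91.4 × (1/2)^2.2114 ≈ 19.735 mg.
Ratio ≈ 11.552 / 19.735 ≈ 0.58537.

0.59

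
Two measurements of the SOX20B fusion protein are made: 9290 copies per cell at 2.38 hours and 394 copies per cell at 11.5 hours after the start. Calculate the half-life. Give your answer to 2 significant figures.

2.0 hours

Over Δt = 11.5 − 2.38 = 9.12 hours, the level fell by a factor of 9290/394 ≈ 23.579.
n = log₂(23.579) ≈ 4.5594 half-lives, so t½ = 9.12/4.5594 ≈ 2.0003 hours.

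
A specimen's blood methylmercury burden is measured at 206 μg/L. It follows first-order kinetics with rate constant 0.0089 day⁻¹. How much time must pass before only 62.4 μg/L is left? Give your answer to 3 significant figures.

t½ = ln 2 / k = 0.69315 / 0.0089 ≈ 77.882 days.
Fraction remaining = 62.4/206 ≈ 0.30291.
n = log₂(206/62.4) = ln(3.3013)/ln 2 ≈ 1.723 half-lives.
t = n × t½ = 1.723 × 77.882 ≈ 134.19 days.

134 days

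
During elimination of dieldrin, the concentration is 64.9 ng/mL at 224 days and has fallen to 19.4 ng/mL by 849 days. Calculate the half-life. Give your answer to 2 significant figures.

Over Δt = 849 − 224 = 625 days, the level fell by a factor of 64.9/19.4 ≈ 3.3454.
n = log₂(3.3454) ≈ 1.7422 half-lives, so t½ = 625/1.7422 ≈ 358.75 days.

360 days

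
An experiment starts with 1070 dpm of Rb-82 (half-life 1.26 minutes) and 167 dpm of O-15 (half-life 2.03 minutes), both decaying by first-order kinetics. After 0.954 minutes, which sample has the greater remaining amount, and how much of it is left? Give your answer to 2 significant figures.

Rb-82: 1070 × (1/2)^0.75714 ≈ 633.08 dpm.
O-15: 167 × (1/2)^0.46995 ≈ 120.57 dpm.
Rb-82 has more remaining, at ≈ 633.08 dpm.

Rb-82, 630 dpm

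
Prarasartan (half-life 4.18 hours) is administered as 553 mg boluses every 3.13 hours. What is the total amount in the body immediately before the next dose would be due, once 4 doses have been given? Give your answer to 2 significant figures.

710 mg

The 4 doses were given 12.52, 9.39, 6.26, 3.13 hours ago.
Total = 553·(1/2)^(12.52/4.18) + 553·(1/2)^(9.39/4.18) + 553·(1/2)^(6.26/4.18) + 553·(1/2)^(3.13/4.18)
      = 69.355 + 116.54 + 195.84 + 329.09 ≈ 710.83 mg.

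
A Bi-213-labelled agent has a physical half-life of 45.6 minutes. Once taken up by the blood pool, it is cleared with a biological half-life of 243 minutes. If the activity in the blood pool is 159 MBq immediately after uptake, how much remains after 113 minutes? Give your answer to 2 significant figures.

1/t_eff = 1/t_phys + 1/t_biol = 1/45.6 + 1/243 = 0.026045 per minute.
t_eff = 45.6 × 243 / (45.6 + 243) ≈ 38.395 minutes.
Remaining = 159 × (1/2)^(113/38.395) = 159 × (1/2)^2.9431 ≈ 20.675 MBq.

21 MBq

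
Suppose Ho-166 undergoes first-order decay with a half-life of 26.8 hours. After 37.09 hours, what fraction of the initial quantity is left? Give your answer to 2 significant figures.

0.38

n = 37.09/26.8 ≈ 1.384 half-lives.
Fraction remaining = (1/2)^1.384 ≈ 0.38317.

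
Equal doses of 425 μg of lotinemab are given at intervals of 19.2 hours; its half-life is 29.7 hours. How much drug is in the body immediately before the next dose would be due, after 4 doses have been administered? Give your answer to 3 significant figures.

The 4 doses were given 76.8, 57.6, 38.4, 19.2 hours ago.
Total = 425·(1/2)^(76.8/29.7) + 425·(1/2)^(57.6/29.7) + 425·(1/2)^(38.4/29.7) + 425·(1/2)^(19.2/29.7)
      = 70.789 + 110.81 + 173.45 + 271.51 ≈ 626.56 μg.

627 μg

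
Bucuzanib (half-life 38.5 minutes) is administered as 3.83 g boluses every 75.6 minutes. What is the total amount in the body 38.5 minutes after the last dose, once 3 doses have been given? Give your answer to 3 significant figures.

The 3 doses were given 189.7, 114.1, 38.5 minutes ago.
Total = 3.83·(1/2)^(189.7/38.5) + 3.83·(1/2)^(114.1/38.5) + 3.83·(1/2)^(38.5/38.5)
      = 0.12588 + 0.49097 + 1.915 ≈ 2.5318 g.

2.53 g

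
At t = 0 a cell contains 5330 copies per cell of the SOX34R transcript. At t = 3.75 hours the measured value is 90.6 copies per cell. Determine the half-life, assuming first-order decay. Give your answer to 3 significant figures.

A/A₀ = 90.6/5330 ≈ 0.016998.
n = log₂(58.83) ≈ 5.8785 half-lives elapsed in 3.75 hours.
t½ = 3.75/5.8785 ≈ 0.63792 hours.

0.638 hours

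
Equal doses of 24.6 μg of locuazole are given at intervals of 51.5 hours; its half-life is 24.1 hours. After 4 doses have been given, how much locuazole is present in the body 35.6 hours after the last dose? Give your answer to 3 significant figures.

The 4 doses were given 190.1, 138.6, 87.1, 35.6 hours ago.
Total = 24.6·(1/2)^(190.1/24.1) + 24.6·(1/2)^(138.6/24.1) + 24.6·(1/2)^(87.1/24.1) + 24.6·(1/2)^(35.6/24.1)
      = 0.10385 + 0.45677 + 2.009 + 8.8361 ≈ 11.406 μg.

11.4 μg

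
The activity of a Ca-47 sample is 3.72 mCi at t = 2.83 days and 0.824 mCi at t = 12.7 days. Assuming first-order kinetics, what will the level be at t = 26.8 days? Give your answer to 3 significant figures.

Over Δt = 12.7 − 2.83 = 9.87 days, the level fell by a factor of 3.72/0.824 ≈ 4.5146.
n = log₂(4.5146) ≈ 2.1746 half-lives, so t½ = 9.87/2.1746 ≈ 4.5388 days.
From t = 12.7 to t = 26.8: 0.824 × (1/2)^((26.8−12.7)/4.5388) ≈ 0.095667 mCi.

0.0957 mCi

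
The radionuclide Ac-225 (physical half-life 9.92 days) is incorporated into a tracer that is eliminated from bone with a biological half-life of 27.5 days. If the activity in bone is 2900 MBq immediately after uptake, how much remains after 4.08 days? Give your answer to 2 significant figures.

2000 MBq

1/t_eff = 1/t_phys + 1/t_biol = 1/9.92 + 1/27.5 = 0.13717 per day.
t_eff = 9.92 × 27.5 / (9.92 + 27.5) ≈ 7.2902 days.
Remaining = 2900 × (1/2)^(4.08/7.2902) = 2900 × (1/2)^0.55965 ≈ 1967.5 MBq.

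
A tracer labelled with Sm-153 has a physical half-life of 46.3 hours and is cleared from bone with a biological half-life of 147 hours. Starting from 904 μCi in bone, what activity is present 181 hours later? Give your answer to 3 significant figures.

1/t_eff = 1/t_phys + 1/t_biol = 1/46.3 + 1/147 = 0.028401 per hour.
t_eff = 46.3 × 147 / (46.3 + 147) ≈ 35.21 hours.
Remaining = 904 × (1/2)^(181/35.21) = 904 × (1/2)^5.1406 ≈ 25.627 μCi.

25.6 μCi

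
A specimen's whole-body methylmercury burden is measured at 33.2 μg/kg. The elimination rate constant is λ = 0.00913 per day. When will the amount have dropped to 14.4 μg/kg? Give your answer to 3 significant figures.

91.5 days

t½ = ln 2 / λ = 0.69315 / 0.00913 ≈ 75.92 days.
Fraction remaining = 14.4/33.2 ≈ 0.43373.
n = log₂(33.2/14.4) = ln(2.3056)/ln 2 ≈ 1.2051 half-lives.
t = n × t½ = 1.2051 × 75.92 ≈ 91.492 days.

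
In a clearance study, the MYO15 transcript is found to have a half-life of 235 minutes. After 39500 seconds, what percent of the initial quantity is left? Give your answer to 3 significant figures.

14.3%

39500 seconds = 658.333 minutes.
n = 658.333/235 ≈ 2.8014 half-lives.
Fraction remaining = (1/2)^2.8014 ≈ 0.14345, i.e. 14.345%.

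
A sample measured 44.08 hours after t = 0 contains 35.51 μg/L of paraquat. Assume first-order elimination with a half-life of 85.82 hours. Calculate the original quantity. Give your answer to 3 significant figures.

Number of half-lives elapsed: n = 44.08/85.82 ≈ 0.51363.
A₀ = A × 2^n = 35.51 × 2^0.51363 = 35.51 × 1.4276 ≈ 50.696 μg/L.

50.7 μg/L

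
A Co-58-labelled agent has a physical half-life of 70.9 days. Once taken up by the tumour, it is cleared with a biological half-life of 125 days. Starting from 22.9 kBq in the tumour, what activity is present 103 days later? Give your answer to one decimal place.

4.7 kBq

1/t_eff = 1/t_phys + 1/t_biol = 1/70.9 + 1/125 = 0.022104 per day.
t_eff = 70.9 × 125 / (70.9 + 125) ≈ 45.24 days.
Remaining = 22.9 × (1/2)^(103/45.24) = 22.9 × (1/2)^2.2768 ≈ 4.7257 kBq.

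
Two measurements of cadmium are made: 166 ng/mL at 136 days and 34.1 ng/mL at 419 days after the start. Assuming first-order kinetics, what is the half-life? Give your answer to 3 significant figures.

124 days

Over Δt = 419 − 136 = 283 days, the level fell by a factor of 166/34.1 ≈ 4.868.
n = log₂(4.868) ≈ 2.2833 half-lives, so t½ = 283/2.2833 ≈ 123.94 days.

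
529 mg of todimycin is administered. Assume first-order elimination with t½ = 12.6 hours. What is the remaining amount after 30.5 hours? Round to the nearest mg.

99 mg

Number of half-lives: n = 30.5/12.6 ≈ 2.4206.
Remaining = 529 × (1/2)^2.4206 = 529 × 0.18677 ≈ 98.803 mg.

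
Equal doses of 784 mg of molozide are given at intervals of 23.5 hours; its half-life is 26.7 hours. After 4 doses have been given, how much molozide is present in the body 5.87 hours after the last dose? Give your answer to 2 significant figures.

The 4 doses were given 76.37, 52.87, 29.37, 5.87 hours ago.
Total = 784·(1/2)^(76.37/26.7) + 784·(1/2)^(52.87/26.7) + 784·(1/2)^(29.37/26.7) + 784·(1/2)^(5.87/26.7)
      = 107.96 + 198.72 + 365.75 + 673.19 ≈ 1345.6 mg.

1300 mg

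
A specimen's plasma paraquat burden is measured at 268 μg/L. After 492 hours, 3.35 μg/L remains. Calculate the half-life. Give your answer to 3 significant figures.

77.8 hours

A/A₀ = 3.35/268 ≈ 0.0125.
n = log₂(80) ≈ 6.3219 half-lives elapsed in 492 hours.
t½ = 492/6.3219 ≈ 77.824 hours.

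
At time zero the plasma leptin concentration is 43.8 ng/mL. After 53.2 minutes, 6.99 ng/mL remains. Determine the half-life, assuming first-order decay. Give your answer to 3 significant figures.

A/A₀ = 6.99/43.8 ≈ 0.15959.
n = log₂(6.2661) ≈ 2.6476 half-lives elapsed in 53.2 minutes.
t½ = 53.2/2.6476 ≈ 20.094 minutes.

20.1 minutes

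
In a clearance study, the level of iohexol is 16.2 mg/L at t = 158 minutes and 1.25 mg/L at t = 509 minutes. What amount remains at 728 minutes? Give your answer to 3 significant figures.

0.253 mg/L

Over Δt = 509 − 158 = 351 minutes, the level fell by a factor of 16.2/1.25 ≈ 12.96.
n = log₂(12.96) ≈ 3.696 half-lives, so t½ = 351/3.696 ≈ 94.968 minutes.
From t = 509 to t = 728: 1.25 × (1/2)^((728−509)/94.968) ≈ 0.25277 mg/L.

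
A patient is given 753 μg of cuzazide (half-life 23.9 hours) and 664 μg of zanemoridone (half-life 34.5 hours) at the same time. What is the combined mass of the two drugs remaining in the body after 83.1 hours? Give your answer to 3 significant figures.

193 μg

cuzazide: 753 × (1/2)^(83.1/23.9) = 753 × (1/2)^3.477 ≈ 67.627 μg.
zanemoridone: 664 × (1/2)^(83.1/34.5) = 664 × (1/2)^2.4087 ≈ 125.05 μg.
Total = 67.627 + 125.05 ≈ 192.68 μg.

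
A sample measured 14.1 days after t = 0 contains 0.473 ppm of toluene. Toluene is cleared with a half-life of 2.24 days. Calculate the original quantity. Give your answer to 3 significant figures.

Number of half-lives elapsed: n = 14.1/2.24 ≈ 6.2946.
A₀ = A × 2^n = 0.473 × 2^6.2946 = 0.473 × 78.501 ≈ 37.131 ppm.

37.1 ppm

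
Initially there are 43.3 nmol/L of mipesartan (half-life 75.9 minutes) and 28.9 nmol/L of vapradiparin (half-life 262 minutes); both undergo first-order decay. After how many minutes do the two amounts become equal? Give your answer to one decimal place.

62.3 minutes

Set 43.3·(1/2)^(t/75.9) = 28.9·(1/2)^(t/262).
Taking log₂: log₂(43.3/28.9) = t·(1/75.9 − 1/262).
log₂(1.4983) = 0.5833; 1/75.9 − 1/262 = 0.0093584.
t = 0.5833 / 0.0093584 ≈ 62.329 minutes.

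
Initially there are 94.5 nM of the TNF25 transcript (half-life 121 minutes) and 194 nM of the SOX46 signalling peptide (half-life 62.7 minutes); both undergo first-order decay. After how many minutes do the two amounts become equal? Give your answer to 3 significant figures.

135 minutes

Set 94.5·(1/2)^(t/121) = 194·(1/2)^(t/62.7).
Taking log₂: log₂(94.5/194) = t·(1/121 − 1/62.7).
log₂(0.48711) = -1.0377; 1/121 − 1/62.7 = -0.0076845.
t = -1.0377 / -0.0076845 ≈ 135.03 minutes.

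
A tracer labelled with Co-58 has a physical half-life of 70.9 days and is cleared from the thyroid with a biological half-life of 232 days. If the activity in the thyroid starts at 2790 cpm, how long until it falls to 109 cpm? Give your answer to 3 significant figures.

1/t_eff = 1/t_phys + 1/t_biol = 1/70.9 + 1/232 = 0.018415 per day.
t_eff = 70.9 × 232 / (70.9 + 232) ≈ 54.304 days.
n = log₂(2790/109) ≈ 4.6779; t = 4.6779 × 54.304 ≈ 254.03 days.

254 days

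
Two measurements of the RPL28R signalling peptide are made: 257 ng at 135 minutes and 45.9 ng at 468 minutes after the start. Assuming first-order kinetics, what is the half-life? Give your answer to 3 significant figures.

134 minutes

Over Δt = 468 − 135 = 333 minutes, the level fell by a factor of 257/45.9 ≈ 5.5991.
n = log₂(5.5991) ≈ 2.4852 half-lives, so t½ = 333/2.4852 ≈ 133.99 minutes.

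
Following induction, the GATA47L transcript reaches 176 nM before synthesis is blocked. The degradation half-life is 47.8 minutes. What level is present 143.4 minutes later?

22 nM

Elapsed time is 3 half-lives (143.4/47.8).
Each half-life halves the amount: 176 × (1/2)^3 = 176/8 = 22 nM.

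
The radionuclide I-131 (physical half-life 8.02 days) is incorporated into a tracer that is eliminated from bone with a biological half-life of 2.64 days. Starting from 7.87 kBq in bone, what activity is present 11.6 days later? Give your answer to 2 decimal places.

0.14 kBq

1/t_eff = 1/t_phys + 1/t_biol = 1/8.02 + 1/2.64 = 0.50348 per day.
t_eff = 8.02 × 2.64 / (8.02 + 2.64) ≈ 1.9862 days.
Remaining = 7.87 × (1/2)^(11.6/1.9862) = 7.87 × (1/2)^5.8403 ≈ 0.13736 kBq.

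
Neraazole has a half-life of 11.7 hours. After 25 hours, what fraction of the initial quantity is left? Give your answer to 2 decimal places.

n = 25/11.7 ≈ 2.1368 half-lives.
Fraction remaining = (1/2)^2.1368 ≈ 0.22739.

0.23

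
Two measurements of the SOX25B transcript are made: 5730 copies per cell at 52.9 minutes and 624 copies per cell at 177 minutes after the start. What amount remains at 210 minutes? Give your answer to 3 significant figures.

346 copies per cell

Over Δt = 177 − 52.9 = 124.1 minutes, the level fell by a factor of 5730/624 ≈ 9.1827.
n = log₂(9.1827) ≈ 3.1989 half-lives, so t½ = 124.1/3.1989 ≈ 38.794 minutes.
From t = 177 to t = 210: 624 × (1/2)^((210−177)/38.794) ≈ 346.03 copies per cell.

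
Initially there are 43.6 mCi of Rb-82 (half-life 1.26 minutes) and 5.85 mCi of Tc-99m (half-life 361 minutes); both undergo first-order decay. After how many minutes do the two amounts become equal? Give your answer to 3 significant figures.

3.66 minutes

Set 43.6·(1/2)^(t/1.26) = 5.85·(1/2)^(t/361).
Taking log₂: log₂(43.6/5.85) = t·(1/1.26 − 1/361).
log₂(7.453) = 2.8978; 1/1.26 − 1/361 = 0.79088.
t = 2.8978 / 0.79088 ≈ 3.664 minutes.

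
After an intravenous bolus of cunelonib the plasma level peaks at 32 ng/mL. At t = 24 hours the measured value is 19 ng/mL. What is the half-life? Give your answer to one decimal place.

A/A₀ = 19/32 ≈ 0.59375.
n = log₂(1.6842) ≈ 0.75207 half-lives elapsed in 24 hours.
t½ = 24/0.75207 ≈ 31.912 hours.

31.9 hours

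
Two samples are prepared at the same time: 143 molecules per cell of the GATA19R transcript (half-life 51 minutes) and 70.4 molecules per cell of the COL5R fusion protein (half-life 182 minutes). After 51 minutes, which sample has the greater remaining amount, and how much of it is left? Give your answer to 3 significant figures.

GATA19R transcript: 143 × (1/2)^1 ≈ 71.5 molecules per cell.
COL5R fusion protein: 70.4 × (1/2)^0.28022 ≈ 57.972 molecules per cell.
GATA19R transcript has more remaining, at ≈ 71.5 molecules per cell.

GATA19R transcript, 71.5 molecules per cell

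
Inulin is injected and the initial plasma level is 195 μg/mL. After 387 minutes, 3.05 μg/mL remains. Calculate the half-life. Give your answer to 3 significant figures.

64.5 minutes

A/A₀ = 3.05/195 ≈ 0.015641.
n = log₂(63.934) ≈ 5.9985 half-lives elapsed in 387 minutes.
t½ = 387/5.9985 ≈ 64.516 minutes.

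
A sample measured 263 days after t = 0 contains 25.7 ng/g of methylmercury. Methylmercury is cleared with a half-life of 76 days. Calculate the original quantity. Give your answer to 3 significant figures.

283 ng/g

Number of half-lives elapsed: n = 263/76 ≈ 3.4605.
A₀ = A × 2^n = 25.7 × 2^3.4605 = 25.7 × 11.008 ≈ 282.91 ng/g.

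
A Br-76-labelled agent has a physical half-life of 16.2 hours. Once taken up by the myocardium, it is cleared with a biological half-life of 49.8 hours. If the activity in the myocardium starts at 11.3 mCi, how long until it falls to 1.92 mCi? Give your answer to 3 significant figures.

31.3 hours

1/t_eff = 1/t_phys + 1/t_biol = 1/16.2 + 1/49.8 = 0.081809 per hour.
t_eff = 16.2 × 49.8 / (16.2 + 49.8) ≈ 12.224 hours.
n = log₂(11.3/1.92) ≈ 2.5571; t = 2.5571 × 12.224 ≈ 31.258 hours.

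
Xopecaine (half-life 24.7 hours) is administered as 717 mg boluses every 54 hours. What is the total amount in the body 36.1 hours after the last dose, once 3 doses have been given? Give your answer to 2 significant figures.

The 3 doses were given 144.1, 90.1, 36.1 hours ago.
Total = 717·(1/2)^(144.1/24.7) + 717·(1/2)^(90.1/24.7) + 717·(1/2)^(36.1/24.7)
      = 12.569 + 57.204 + 260.35 ≈ 330.12 mg.

330 mg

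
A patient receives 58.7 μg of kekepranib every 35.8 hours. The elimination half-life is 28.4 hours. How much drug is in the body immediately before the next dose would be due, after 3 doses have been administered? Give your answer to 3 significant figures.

39.0 μg

The 3 doses were given 107.4, 71.6, 35.8 hours ago.
Total = 58.7·(1/2)^(107.4/28.4) + 58.7·(1/2)^(71.6/28.4) + 58.7·(1/2)^(35.8/28.4)
      = 4.2681 + 10.226 + 24.5 ≈ 38.994 μg.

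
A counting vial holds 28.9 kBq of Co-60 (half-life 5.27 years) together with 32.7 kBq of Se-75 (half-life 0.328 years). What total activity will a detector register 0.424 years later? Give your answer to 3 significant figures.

40.7 kBq

Co-60: 28.9 × (1/2)^(0.424/5.27) = 28.9 × (1/2)^0.080455 ≈ 27.332 kBq.
Se-75: 32.7 × (1/2)^(0.424/0.328) = 32.7 × (1/2)^1.2927 ≈ 13.348 kBq.
Total = 27.332 + 13.348 ≈ 40.68 kBq.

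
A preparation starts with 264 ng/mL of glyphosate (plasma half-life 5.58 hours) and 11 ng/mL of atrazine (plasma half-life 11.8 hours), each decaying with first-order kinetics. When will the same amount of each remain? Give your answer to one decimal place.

48.5 hours

Set 264·(1/2)^(t/5.58) = 11·(1/2)^(t/11.8).
Taking log₂: log₂(264/11) = t·(1/5.58 − 1/11.8).
log₂(24) = 4.585; 1/5.58 − 1/11.8 = 0.094466.
t = 4.585 / 0.094466 ≈ 48.536 hours.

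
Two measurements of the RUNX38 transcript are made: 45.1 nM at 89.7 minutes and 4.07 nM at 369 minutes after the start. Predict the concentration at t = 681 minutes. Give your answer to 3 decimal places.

0.277 nM

Over Δt = 369 − 89.7 = 279.3 minutes, the level fell by a factor of 45.1/4.07 ≈ 11.081.
n = log₂(11.081) ≈ 3.47 half-lives, so t½ = 279.3/3.47 ≈ 80.489 minutes.
From t = 369 to t = 681: 4.07 × (1/2)^((681−369)/80.489) ≈ 0.27715 nM.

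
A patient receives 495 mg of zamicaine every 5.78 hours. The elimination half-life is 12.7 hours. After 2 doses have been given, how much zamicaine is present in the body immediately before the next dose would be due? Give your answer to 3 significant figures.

The 2 doses were given 11.56, 5.78 hours ago.
Total = 495·(1/2)^(11.56/12.7) + 495·(1/2)^(5.78/12.7)
      = 263.39 + 361.08 ≈ 624.47 mg.

624 mg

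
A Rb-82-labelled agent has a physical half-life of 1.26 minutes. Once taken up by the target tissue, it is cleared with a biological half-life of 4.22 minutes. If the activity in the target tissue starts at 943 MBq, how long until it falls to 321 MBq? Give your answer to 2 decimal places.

1.51 minutes

1/t_eff = 1/t_phys + 1/t_biol = 1/1.26 + 1/4.22 = 1.0306 per minute.
t_eff = 1.26 × 4.22 / (1.26 + 4.22) ≈ 0.97029 minutes.
n = log₂(943/321) ≈ 1.5547; t = 1.5547 × 0.97029 ≈ 1.5085 minutes.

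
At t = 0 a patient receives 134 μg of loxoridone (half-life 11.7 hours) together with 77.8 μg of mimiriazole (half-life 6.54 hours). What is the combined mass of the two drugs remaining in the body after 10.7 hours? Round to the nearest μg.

96 μg

loxoridone: 134 × (1/2)^(10.7/11.7) = 134 × (1/2)^0.91453 ≈ 71.089 μg.
mimiriazole: 77.8 × (1/2)^(10.7/6.54) = 77.8 × (1/2)^1.6361 ≈ 25.03 μg.
Total = 71.089 + 25.03 ≈ 96.12 μg.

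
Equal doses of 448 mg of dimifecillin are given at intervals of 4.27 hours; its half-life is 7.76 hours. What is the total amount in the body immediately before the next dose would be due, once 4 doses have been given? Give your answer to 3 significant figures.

The 4 doses were given 17.08, 12.81, 8.54, 4.27 hours ago.
Total = 448·(1/2)^(17.08/7.76) + 448·(1/2)^(12.81/7.76) + 448·(1/2)^(8.54/7.76) + 448·(1/2)^(4.27/7.76)
      = 97.432 + 142.67 + 208.92 + 305.94 ≈ 754.97 mg.

755 mg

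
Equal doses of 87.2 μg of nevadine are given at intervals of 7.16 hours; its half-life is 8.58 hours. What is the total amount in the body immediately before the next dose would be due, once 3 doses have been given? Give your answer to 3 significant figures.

91.7 μg

The 3 doses were given 21.48, 14.32, 7.16 hours ago.
Total = 87.2·(1/2)^(21.48/8.58) + 87.2·(1/2)^(14.32/8.58) + 87.2·(1/2)^(7.16/8.58)
      = 15.378 + 27.422 + 48.9 ≈ 91.699 μg.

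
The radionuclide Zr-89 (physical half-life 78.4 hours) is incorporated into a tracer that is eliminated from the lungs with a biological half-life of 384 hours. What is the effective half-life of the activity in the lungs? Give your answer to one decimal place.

1/t_eff = 1/t_phys + 1/t_biol = 1/78.4 + 1/384 = 0.015359 per hour.
t_eff = 78.4 × 384 / (78.4 + 384) ≈ 65.107 hours.

65.1 hours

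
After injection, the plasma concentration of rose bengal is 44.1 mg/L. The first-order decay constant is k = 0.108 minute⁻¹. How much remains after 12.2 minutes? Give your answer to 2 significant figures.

12 mg/L

t½ = ln 2 / k = 0.69315 / 0.108 ≈ 6.418 minutes.
Number of half-lives: n = 12.2/6.418 ≈ 1.9009.
Remaining = 44.1 × (1/2)^1.9009 = 44.1 × 0.26778 ≈ 11.809 mg/L.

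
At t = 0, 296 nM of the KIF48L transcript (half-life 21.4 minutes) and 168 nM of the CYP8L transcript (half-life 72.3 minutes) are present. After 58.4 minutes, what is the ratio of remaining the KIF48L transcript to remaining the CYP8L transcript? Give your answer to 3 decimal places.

KIF48L transcript: 296 × (1/2)^(58.4/21.4) = 296 × (1/2)^2.729 ≈ 44.647 nM.
CYP8L transcript: 168 × (1/2)^(58.4/72.3) = 168 × (1/2)^0.80775 ≈ 95.974 nM.
Ratio ≈ 44.647 / 95.974 ≈ 0.4652.

0.465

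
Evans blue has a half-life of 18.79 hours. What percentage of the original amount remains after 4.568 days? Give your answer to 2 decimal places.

4.568 days = 109.632 hours.
n = 109.632/18.79 ≈ 5.8346 half-lives.
Fraction remaining = (1/2)^5.8346 ≈ 0.017523, i.e. 1.7523%.

1.75%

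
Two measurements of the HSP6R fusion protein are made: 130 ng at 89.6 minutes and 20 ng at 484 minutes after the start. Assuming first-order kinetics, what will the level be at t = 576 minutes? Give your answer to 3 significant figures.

Over Δt = 484 − 89.6 = 394.4 minutes, the level fell by a factor of 130/20 ≈ 6.5.
n = log₂(6.5) ≈ 2.7004 half-lives, so t½ = 394.4/2.7004 ≈ 146.05 minutes.
From t = 484 to t = 576: 20 × (1/2)^((576−484)/146.05) ≈ 12.924 ng.

12.9 ng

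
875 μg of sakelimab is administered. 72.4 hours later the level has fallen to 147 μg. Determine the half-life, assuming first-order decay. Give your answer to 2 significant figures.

A/A₀ = 147/875 ≈ 0.168.
n = log₂(5.9524) ≈ 2.5735 half-lives elapsed in 72.4 hours.
t½ = 72.4/2.5735 ≈ 28.133 hours.

28 hours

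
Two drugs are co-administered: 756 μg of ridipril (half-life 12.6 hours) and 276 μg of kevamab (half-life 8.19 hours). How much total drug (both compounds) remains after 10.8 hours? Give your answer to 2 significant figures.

ridipril: 756 × (1/2)^(10.8/12.6) = 756 × (1/2)^0.85714 ≈ 417.35 μg.
kevamab: 276 × (1/2)^(10.8/8.19) = 276 × (1/2)^1.3187 ≈ 110.65 μg.
Total = 417.35 + 110.65 ≈ 527.99 μg.

530 μg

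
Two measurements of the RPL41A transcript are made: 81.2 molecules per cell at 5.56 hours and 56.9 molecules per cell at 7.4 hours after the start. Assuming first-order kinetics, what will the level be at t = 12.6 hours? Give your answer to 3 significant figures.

20.8 molecules per cell

Over Δt = 7.4 − 5.56 = 1.84 hours, the level fell by a factor of 81.2/56.9 ≈ 1.4271.
n = log₂(1.4271) ≈ 0.51305 half-lives, so t½ = 1.84/0.51305 ≈ 3.5864 hours.
From t = 7.4 to t = 12.6: 56.9 × (1/2)^((12.6−7.4)/3.5864) ≈ 20.828 molecules per cell.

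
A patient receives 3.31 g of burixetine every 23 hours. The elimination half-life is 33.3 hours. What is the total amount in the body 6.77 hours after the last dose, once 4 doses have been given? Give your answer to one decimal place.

The 4 doses were given 75.77, 52.77, 29.77, 6.77 hours ago.
Total = 3.31·(1/2)^(75.77/33.3) + 3.31·(1/2)^(52.77/33.3) + 3.31·(1/2)^(29.77/33.3) + 3.31·(1/2)^(6.77/33.3)
      = 0.68371 + 1.1035 + 1.7812 + 2.8749 ≈ 6.4434 g.

6.4 g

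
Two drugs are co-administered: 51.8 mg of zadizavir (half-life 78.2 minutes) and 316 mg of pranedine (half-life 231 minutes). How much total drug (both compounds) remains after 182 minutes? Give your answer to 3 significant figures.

193 mg

zadizavir: 51.8 × (1/2)^(182/78.2) = 51.8 × (1/2)^2.3274 ≈ 10.321 mg.
pranedine: 316 × (1/2)^(182/231) = 316 × (1/2)^0.78788 ≈ 183.03 mg.
Total = 10.321 + 183.03 ≈ 193.35 mg.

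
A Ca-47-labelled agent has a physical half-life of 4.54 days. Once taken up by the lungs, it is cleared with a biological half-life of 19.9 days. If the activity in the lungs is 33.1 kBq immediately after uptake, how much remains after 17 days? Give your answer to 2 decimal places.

1/t_eff = 1/t_phys + 1/t_biol = 1/4.54 + 1/19.9 = 0.27052 per day.
t_eff = 4.54 × 19.9 / (4.54 + 19.9) ≈ 3.6966 days.
Remaining = 33.1 × (1/2)^(17/3.6966) = 33.1 × (1/2)^4.5988 ≈ 1.366 kBq.

1.37 kBq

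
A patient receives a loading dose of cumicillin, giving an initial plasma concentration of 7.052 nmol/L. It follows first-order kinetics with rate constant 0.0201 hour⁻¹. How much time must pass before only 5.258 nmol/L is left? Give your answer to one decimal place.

14.6 hours

t½ = ln 2 / λ = 0.69315 / 0.0201 ≈ 34.485 hours.
Fraction remaining = 5.258/7.052 ≈ 0.7456.
n = log₂(7.052/5.258) = ln(1.3412)/ln 2 ≈ 0.42352 half-lives.
t = n × t½ = 0.42352 × 34.485 ≈ 14.605 hours.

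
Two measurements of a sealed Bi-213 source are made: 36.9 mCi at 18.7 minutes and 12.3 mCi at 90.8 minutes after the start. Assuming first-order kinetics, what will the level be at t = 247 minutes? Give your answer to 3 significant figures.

Over Δt = 90.8 − 18.7 = 72.1 minutes, the level fell by a factor of 36.9/12.3 ≈ 3.
n = log₂(3) ≈ 1.585 half-lives, so t½ = 72.1/1.585 ≈ 45.49 minutes.
From t = 90.8 to t = 247: 12.3 × (1/2)^((247−90.8)/45.49) ≈ 1.1383 mCi.

1.14 mCi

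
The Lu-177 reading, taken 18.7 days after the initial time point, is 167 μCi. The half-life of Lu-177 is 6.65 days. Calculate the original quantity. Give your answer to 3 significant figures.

1170 μCi

Number of half-lives elapsed: n = 18.7/6.65 ≈ 2.812.
A₀ = A × 2^n = 167 × 2^2.812 = 167 × 7.0227 ≈ 1172.8 μCi.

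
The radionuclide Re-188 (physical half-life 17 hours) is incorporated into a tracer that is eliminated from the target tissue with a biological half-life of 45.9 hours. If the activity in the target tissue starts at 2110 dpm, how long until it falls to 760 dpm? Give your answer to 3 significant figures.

18.3 hours

1/t_eff = 1/t_phys + 1/t_biol = 1/17 + 1/45.9 = 0.08061 per hour.
t_eff = 17 × 45.9 / (17 + 45.9) ≈ 12.405 hours.
n = log₂(2110/760) ≈ 1.4732; t = 1.4732 × 12.405 ≈ 18.275 hours.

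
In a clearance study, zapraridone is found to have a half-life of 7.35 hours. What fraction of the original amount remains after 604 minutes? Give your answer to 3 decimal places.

0.387

604 minutes = 10.0667 hours.
n = 10.0667/7.35 ≈ 1.3696 half-lives.
Fraction remaining = (1/2)^1.3696 ≈ 0.38699.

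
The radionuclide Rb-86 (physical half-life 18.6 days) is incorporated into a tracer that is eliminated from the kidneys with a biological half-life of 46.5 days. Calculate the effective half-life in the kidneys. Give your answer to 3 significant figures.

13.3 days

1/t_eff = 1/t_phys + 1/t_biol = 1/18.6 + 1/46.5 = 0.075269 per day.
t_eff = 18.6 × 46.5 / (18.6 + 46.5) ≈ 13.286 days.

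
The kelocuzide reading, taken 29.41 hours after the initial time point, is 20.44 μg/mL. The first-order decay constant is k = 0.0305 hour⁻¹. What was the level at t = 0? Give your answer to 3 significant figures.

t½ = ln 2 / k = 0.69315 / 0.0305 ≈ 22.726 hours.
Number of half-lives elapsed: n = 29.41/22.726 ≈ 1.2941.
A₀ = A × 2^n = 20.44 × 2^1.2941 = 20.44 × 2.4522 ≈ 50.124 μg/mL.

50.1 μg/mL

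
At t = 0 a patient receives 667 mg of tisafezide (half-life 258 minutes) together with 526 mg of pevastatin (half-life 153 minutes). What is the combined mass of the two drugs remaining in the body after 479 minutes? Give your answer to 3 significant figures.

tisafezide: 667 × (1/2)^(479/258) = 667 × (1/2)^1.8566 ≈ 184.18 mg.
pevastatin: 526 × (1/2)^(479/153) = 526 × (1/2)^3.1307 ≈ 60.054 mg.
Total = 184.18 + 60.054 ≈ 244.23 mg.

244 mg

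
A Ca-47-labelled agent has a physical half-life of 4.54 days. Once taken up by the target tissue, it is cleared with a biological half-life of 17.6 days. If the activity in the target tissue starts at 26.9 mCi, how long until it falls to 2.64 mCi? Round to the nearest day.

1/t_eff = 1/t_phys + 1/t_biol = 1/4.54 + 1/17.6 = 0.27708 per day.
t_eff = 4.54 × 17.6 / (4.54 + 17.6) ≈ 3.609 days.
n = log₂(26.9/2.64) ≈ 3.349; t = 3.349 × 3.609 ≈ 12.087 days.

12 days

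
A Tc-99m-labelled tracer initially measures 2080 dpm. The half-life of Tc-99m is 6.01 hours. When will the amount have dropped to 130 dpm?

130/2080 = 1/16, so 4 half-lives have elapsed.
t = 4 × 6.01 = 24.04 hours.

24.04 hours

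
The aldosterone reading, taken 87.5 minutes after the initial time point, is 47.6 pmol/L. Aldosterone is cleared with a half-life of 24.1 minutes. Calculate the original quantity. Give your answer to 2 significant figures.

Number of half-lives elapsed: n = 87.5/24.1 ≈ 3.6307.
A₀ = A × 2^n = 47.6 × 2^3.6307 = 47.6 × 12.387 ≈ 589.6 pmol/L.

590 pmol/L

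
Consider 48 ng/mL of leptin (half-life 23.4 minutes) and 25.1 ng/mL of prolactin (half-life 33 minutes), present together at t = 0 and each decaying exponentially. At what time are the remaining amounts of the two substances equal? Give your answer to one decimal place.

Set 48·(1/2)^(t/23.4) = 25.1·(1/2)^(t/33).
Taking log₂: log₂(48/25.1) = t·(1/23.4 − 1/33).
log₂(1.9124) = 0.93535; 1/23.4 − 1/33 = 0.012432.
t = 0.93535 / 0.012432 ≈ 75.237 minutes.

75.2 minutes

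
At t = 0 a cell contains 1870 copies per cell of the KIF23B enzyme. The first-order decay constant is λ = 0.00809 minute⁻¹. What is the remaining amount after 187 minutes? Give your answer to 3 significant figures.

412 copies per cell

t½ = ln 2 / λ = 0.69315 / 0.00809 ≈ 85.68 minutes.
Number of half-lives: n = 187/85.68 ≈ 2.1826.
Remaining = 1870 × (1/2)^2.1826 = 1870 × 0.22029 ≈ 411.93 copies per cell.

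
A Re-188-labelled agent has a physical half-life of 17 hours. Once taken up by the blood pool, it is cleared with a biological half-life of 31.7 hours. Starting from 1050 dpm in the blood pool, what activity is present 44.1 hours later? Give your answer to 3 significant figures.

1/t_eff = 1/t_phys + 1/t_biol = 1/17 + 1/31.7 = 0.090369 per hour.
t_eff = 17 × 31.7 / (17 + 31.7) ≈ 11.066 hours.
Remaining = 1050 × (1/2)^(44.1/11.066) = 1050 × (1/2)^3.9853 ≈ 66.298 dpm.

66.3 dpm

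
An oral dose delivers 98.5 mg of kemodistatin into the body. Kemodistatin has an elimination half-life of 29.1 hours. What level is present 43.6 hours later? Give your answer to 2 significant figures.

35 mg

Number of half-lives: n = 43.6/29.1 ≈ 1.4983.
Remaining = 98.5 × (1/2)^1.4983 = 98.5 × 0.35397 ≈ 34.867 mg.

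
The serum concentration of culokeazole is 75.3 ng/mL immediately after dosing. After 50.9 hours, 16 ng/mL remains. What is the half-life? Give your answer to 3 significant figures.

22.8 hours

A/A₀ = 16/75.3 ≈ 0.21248.
n = log₂(4.7062) ≈ 2.2346 half-lives elapsed in 50.9 hours.
t½ = 50.9/2.2346 ≈ 22.778 hours.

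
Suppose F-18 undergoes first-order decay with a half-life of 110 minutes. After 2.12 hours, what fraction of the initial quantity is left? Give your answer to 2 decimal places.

0.45

2.12 hours = 127.2 minutes.
n = 127.2/110 ≈ 1.1564 half-lives.
Fraction remaining = (1/2)^1.1564 ≈ 0.44864.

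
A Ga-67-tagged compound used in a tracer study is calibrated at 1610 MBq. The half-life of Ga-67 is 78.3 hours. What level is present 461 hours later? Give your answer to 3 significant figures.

27.2 MBq

Number of half-lives: n = 461/78.3 ≈ 5.8876.
Remaining = 1610 × (1/2)^5.8876 = 1610 × 0.016891 ≈ 27.194 MBq.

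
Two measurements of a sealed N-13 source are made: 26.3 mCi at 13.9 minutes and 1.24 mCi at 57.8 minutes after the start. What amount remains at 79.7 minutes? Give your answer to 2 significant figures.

Over Δt = 57.8 − 13.9 = 43.9 minutes, the level fell by a factor of 26.3/1.24 ≈ 21.21.
n = log₂(21.21) ≈ 4.4067 half-lives, so t½ = 43.9/4.4067 ≈ 9.9622 minutes.
From t = 57.8 to t = 79.7: 1.24 × (1/2)^((79.7−57.8)/9.9622) ≈ 0.27019 mCi.

0.27 mCi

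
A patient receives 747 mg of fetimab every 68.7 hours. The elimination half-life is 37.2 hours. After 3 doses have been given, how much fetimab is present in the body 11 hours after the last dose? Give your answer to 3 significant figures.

825 mg

The 3 doses were given 148.4, 79.7, 11 hours ago.
Total = 747·(1/2)^(148.4/37.2) + 747·(1/2)^(79.7/37.2) + 747·(1/2)^(11/37.2)
      = 47.037 + 169.19 + 608.56 ≈ 824.79 mg.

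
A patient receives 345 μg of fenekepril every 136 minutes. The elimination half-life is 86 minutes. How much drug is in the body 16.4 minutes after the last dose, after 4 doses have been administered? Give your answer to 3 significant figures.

448 μg

The 4 doses were given 424.4, 288.4, 152.4, 16.4 minutes ago.
Total = 345·(1/2)^(424.4/86) + 345·(1/2)^(288.4/86) + 345·(1/2)^(152.4/86) + 345·(1/2)^(16.4/86)
      = 11.279 + 33.753 + 101.01 + 302.28 ≈ 448.33 μg.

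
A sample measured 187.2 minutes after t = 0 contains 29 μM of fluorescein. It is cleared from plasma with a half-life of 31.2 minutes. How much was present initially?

Number of half-lives elapsed: n = 187.2/31.2 ≈ 6.
A₀ = A × 2^n = 29 × 2^6 = 29 × 64 ≈ 1856 μM.

1856 μM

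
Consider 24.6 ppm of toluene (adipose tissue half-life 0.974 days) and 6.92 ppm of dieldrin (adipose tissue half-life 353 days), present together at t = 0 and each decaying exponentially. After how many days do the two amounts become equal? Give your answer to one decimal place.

1.8 days

Set 24.6·(1/2)^(t/0.974) = 6.92·(1/2)^(t/353).
Taking log₂: log₂(24.6/6.92) = t·(1/0.974 − 1/353).
log₂(3.5549) = 1.8298; 1/0.974 − 1/353 = 1.0239.
t = 1.8298 / 1.0239 ≈ 1.7872 days.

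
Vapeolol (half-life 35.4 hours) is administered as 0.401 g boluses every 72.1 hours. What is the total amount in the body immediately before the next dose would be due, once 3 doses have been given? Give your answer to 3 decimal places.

The 3 doses were given 216.3, 144.2, 72.1 hours ago.
Total = 0.401·(1/2)^(216.3/35.4) + 0.401·(1/2)^(144.2/35.4) + 0.401·(1/2)^(72.1/35.4)
      = 0.005805 + 0.023819 + 0.09773 ≈ 0.12735 g.

0.127 g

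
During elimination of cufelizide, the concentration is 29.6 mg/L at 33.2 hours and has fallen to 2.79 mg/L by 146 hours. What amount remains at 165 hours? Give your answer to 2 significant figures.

Over Δt = 146 − 33.2 = 112.8 hours, the level fell by a factor of 29.6/2.79 ≈ 10.609.
n = log₂(10.609) ≈ 3.4073 half-lives, so t½ = 112.8/3.4073 ≈ 33.106 hours.
From t = 146 to t = 165: 2.79 × (1/2)^((165−146)/33.106) ≈ 1.8743 mg/L.

1.9 mg/L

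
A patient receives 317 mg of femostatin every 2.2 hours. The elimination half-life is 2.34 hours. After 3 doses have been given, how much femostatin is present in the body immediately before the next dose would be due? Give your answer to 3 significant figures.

296 mg

The 3 doses were given 6.6, 4.4, 2.2 hours ago.
Total = 317·(1/2)^(6.6/2.34) + 317·(1/2)^(4.4/2.34) + 317·(1/2)^(2.2/2.34)
      = 44.875 + 86.103 + 165.21 ≈ 296.19 mg.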